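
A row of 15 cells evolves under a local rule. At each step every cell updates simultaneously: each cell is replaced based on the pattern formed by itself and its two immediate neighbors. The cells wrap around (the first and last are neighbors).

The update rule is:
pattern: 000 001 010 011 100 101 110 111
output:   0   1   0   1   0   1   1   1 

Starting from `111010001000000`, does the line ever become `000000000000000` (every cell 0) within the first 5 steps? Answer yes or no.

no

step 1: 111100010000001
step 2: 111100100000011
step 3: 111101000000111
step 4: 111110000001111
step 5: 111110000011111
step 5 is 111110000011111, still not uniform 0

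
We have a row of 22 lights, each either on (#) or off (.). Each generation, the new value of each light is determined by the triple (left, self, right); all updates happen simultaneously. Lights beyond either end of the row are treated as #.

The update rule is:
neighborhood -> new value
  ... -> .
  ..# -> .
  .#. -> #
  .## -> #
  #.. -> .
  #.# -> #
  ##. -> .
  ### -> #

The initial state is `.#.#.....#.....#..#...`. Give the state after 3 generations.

##.......#.....#..#...

####.....#.....#..#...
###......#.....#..#...
##.......#.....#..#...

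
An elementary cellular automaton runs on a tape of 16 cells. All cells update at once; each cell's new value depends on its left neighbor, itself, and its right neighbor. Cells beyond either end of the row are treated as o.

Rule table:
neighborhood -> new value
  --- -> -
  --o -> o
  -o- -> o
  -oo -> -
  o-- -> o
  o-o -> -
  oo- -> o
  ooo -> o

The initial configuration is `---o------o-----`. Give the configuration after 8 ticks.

ooooooo--oo-o-o-

tick 1: o-ooo----ooo---o
tick 2: o--ooo--o-ooo-o-
tick 3: ooo-ooooo--oo-o-
tick 4: ooo--oooooo-o-o-
tick 5: ooooo-ooooo-o-o-
tick 6: ooooo--oooo-o-o-
tick 7: ooooooo-ooo-o-o-
tick 8: ooooooo--oo-o-o-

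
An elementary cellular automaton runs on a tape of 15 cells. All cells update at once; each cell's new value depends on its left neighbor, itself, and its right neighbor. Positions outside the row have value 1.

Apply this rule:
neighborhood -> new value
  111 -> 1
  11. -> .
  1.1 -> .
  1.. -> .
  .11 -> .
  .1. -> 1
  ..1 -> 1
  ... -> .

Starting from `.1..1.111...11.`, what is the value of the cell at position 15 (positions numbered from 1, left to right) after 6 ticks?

1

.1.11..1...1...
.1....11..11..1
.1...1...1...1.
.1..11..11..11.
.1.1...1...1...
.1.1..11..11..1
position 15 holds 1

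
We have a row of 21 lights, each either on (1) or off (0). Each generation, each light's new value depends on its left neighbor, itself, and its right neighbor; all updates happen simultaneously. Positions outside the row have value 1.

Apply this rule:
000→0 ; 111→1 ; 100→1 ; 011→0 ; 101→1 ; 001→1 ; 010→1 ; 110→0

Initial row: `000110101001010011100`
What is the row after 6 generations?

generation 1: 101001111111111101011
generation 2: 011110111111111011101
generation 3: 101101011111110101010
generation 4: 010011101111101111111
generation 5: 111101010111010111111
generation 6: 111011111010111011111

111011111010111011111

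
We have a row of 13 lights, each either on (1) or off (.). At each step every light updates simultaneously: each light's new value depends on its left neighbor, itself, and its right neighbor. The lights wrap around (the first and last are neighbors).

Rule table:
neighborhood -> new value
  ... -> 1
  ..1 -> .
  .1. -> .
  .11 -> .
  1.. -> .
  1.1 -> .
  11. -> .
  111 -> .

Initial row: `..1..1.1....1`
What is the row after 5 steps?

.........11..

.........11..
11111111....1
.........11..  (repeats step 1; period 2)
step 5: .........11..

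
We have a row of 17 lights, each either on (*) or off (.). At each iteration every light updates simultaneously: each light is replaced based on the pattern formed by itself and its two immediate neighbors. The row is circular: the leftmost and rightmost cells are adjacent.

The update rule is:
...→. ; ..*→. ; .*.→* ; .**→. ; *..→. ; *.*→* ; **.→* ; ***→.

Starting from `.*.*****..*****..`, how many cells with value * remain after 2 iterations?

iteration 1: .**....*......*..
iteration 2: ..*....*......*..
count of *: 3

3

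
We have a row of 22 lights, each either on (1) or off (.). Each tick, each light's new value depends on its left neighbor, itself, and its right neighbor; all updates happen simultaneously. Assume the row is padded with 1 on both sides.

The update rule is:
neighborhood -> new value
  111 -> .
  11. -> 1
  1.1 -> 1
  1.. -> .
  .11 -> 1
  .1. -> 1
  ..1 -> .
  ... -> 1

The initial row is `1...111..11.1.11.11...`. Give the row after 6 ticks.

1.1.1.1..1111111111.1.
1111111..1........1111
......1..1.111111.1...
.1111.1..111....111.1.
11..111..1.1.11.1.1111
.1..1.1..1111111111...

.1..1.1..1111111111...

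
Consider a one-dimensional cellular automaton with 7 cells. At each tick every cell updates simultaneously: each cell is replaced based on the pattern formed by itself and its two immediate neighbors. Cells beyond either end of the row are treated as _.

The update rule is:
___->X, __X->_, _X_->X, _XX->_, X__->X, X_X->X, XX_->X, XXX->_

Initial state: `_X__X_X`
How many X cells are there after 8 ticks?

tick 1: _XX_XXX
tick 2: __XX__X
tick 3: X__XX_X
tick 4: XX__XXX
tick 5: _XX___X
tick 6: __XXX_X
tick 7: X___XXX
tick 8: XXX___X
count of X: 4

4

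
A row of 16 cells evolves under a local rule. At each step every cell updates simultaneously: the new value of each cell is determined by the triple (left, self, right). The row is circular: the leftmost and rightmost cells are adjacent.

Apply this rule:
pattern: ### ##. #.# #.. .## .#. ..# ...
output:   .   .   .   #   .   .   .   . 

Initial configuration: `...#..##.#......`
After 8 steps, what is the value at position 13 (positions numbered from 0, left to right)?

.

step 1: ....#.....#.....
step 2: .....#.....#....
step 3: ......#.....#...
step 4: .......#.....#..
step 5: ........#.....#.
step 6: .........#.....#
step 7: #.........#.....
step 8: .#.........#....
position 13 holds .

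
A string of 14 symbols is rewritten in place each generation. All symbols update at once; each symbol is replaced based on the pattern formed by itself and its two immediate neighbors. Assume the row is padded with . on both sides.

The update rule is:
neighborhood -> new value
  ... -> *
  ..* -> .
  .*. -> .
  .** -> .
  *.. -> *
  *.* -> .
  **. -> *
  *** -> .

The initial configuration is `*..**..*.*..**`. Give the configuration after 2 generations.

.*..**....*..*
..*..****..*..

..*..****..*..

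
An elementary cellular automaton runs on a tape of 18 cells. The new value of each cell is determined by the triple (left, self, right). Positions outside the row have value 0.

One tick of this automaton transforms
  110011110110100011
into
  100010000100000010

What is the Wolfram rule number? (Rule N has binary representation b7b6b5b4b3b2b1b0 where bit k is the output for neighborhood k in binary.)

position 5: 111 → 0  (bit 7 = 0)
position 1: 110 → 0  (bit 6 = 0)
position 8: 101 → 0  (bit 5 = 0)
position 2: 100 → 0  (bit 4 = 0)
position 0: 011 → 1  (bit 3 = 1)
position 12: 010 → 0  (bit 2 = 0)
position 3: 001 → 0  (bit 1 = 0)
position 14: 000 → 0  (bit 0 = 0)
bits b7..b0 = 00001000 = 8

8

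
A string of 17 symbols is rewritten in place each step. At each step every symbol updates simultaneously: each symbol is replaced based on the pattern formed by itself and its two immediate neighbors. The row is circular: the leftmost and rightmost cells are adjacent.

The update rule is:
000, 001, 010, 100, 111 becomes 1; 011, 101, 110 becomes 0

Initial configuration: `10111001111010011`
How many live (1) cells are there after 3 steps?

00010110110011101
11110000001101001
11101111110001110
count of 1: 12

12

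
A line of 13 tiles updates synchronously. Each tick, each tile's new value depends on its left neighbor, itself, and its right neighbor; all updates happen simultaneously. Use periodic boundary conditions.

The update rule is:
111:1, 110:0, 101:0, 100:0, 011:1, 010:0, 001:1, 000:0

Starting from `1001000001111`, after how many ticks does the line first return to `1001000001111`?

13

0010000011111
0100000111110
1000001111100
0000011111001
0000111110010
0001111100100
0011111001000
0111110010000
1111100100000
1111001000001
1110010000011
1100100000111
1001000001111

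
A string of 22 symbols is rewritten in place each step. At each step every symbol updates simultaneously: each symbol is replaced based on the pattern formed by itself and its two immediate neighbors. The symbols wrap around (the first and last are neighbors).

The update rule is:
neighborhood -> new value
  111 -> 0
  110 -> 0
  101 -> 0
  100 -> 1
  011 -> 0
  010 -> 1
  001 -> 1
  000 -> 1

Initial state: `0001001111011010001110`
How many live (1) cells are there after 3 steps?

1111110000000011110001
0000001111111100001110
1111110000000011110001
count of 1: 11

11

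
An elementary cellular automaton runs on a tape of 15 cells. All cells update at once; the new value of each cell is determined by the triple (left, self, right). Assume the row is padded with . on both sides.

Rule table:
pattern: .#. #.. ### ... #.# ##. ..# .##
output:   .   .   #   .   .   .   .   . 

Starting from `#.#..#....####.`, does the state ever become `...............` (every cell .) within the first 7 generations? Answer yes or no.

yes

...........##..
...............
all cells are . at generation 2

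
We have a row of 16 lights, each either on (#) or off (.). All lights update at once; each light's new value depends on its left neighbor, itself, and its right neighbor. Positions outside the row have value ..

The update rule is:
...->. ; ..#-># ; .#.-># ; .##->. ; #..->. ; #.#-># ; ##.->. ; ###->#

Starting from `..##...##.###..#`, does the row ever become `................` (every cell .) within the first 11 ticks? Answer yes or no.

.#....#..#.#..##
##...##.####.#..
....#..#.##.##..
...##.###..#....
..#..#.#..##....
.##.####.#......
#..#.##.##......
#.###..#........
##.#..##........
..##.#..........
.#..##..........
tick 11 is .#..##.........., still not uniform .

no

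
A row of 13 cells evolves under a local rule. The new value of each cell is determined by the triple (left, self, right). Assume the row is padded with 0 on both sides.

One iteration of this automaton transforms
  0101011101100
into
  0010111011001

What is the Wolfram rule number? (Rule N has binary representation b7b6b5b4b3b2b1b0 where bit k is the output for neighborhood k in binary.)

position 6: 111 → 1  (bit 7 = 1)
position 7: 110 → 0  (bit 6 = 0)
position 2: 101 → 1  (bit 5 = 1)
position 11: 100 → 0  (bit 4 = 0)
position 5: 011 → 1  (bit 3 = 1)
position 1: 010 → 0  (bit 2 = 0)
position 0: 001 → 0  (bit 1 = 0)
position 12: 000 → 1  (bit 0 = 1)
bits b7..b0 = 10101001 = 169

169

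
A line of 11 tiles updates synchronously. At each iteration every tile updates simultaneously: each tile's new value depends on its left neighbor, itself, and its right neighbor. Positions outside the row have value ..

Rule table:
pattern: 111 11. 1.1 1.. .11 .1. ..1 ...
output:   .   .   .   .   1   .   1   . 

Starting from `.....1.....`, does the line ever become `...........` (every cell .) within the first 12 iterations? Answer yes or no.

yes

....1......
...1.......
..1........
.1.........
1..........
...........
all cells are . at iteration 6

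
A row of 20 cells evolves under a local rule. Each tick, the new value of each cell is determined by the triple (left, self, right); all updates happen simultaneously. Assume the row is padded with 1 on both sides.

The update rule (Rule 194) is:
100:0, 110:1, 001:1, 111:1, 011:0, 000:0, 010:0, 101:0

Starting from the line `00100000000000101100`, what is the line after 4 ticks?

tick 1: 01000000000001000101
tick 2: 00000000000010001000
tick 3: 00000000000100010001
tick 4: 00000000001000100010

00000000001000100010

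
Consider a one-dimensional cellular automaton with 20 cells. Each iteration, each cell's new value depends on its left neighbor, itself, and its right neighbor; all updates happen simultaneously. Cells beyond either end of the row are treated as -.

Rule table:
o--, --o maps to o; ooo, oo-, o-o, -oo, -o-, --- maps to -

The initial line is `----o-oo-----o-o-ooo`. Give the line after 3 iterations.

iteration 1: ---o----o---o-------
iteration 2: --o-o--o-o-o-o------
iteration 3: -o---oo-------o-----

-o---oo-------o-----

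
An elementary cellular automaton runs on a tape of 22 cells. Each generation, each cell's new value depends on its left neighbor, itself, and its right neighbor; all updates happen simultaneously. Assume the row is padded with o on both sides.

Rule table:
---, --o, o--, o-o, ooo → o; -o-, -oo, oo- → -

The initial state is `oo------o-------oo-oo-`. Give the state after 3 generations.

o-o-oo-o-o-ooo-o--o--o

o-oooooo-ooooooo--o--o
-o-oooo-o-ooooo-oo-oo-
o-o-oo-o-o-ooo-o--o--o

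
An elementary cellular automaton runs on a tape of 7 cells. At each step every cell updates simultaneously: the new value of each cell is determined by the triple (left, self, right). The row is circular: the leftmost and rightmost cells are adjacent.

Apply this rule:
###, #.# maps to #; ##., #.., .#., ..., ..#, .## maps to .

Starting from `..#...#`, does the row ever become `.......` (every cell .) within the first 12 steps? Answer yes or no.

yes

.......
all cells are . at step 1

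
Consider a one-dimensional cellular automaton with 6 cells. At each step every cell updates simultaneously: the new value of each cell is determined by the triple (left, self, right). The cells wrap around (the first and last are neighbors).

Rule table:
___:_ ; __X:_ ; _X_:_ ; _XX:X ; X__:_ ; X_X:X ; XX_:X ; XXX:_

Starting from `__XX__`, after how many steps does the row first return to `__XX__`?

1

step 1: __XX__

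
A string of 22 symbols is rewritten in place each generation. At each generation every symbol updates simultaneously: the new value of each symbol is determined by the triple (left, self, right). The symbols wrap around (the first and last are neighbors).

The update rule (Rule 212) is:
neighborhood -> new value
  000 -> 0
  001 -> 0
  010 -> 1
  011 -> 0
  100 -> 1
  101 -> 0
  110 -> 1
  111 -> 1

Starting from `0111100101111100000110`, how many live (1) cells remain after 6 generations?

0011110100111110000011
1001110110011111000001
1100110011001111100000
0110011001100111110000
0011001100110011111000
0001100110011001111100
count of 1: 11

11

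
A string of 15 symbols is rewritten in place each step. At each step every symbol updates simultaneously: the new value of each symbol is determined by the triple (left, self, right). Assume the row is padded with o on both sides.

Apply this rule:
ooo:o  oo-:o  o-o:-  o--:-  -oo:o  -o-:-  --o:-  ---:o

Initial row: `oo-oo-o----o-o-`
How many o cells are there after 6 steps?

10

oo-oo---oo-----
oo-oo-o-oo-ooo-
oo-oo---oo-ooo-
oo-oo-o-oo-ooo-  (repeats step 2; period 2)
step 6: oo-oo-o-oo-ooo-
count of o: 10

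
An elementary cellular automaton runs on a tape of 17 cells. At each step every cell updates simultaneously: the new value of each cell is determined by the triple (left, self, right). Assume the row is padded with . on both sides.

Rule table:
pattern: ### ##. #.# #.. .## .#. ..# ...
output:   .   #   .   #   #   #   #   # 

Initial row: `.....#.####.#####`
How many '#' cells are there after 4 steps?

step 1: ######.#..#.#...#
step 2: #....#.####.#####
step 3: ######.#..#.#...#  (repeats step 1; period 2)
step 4: #....#.####.#####
count of #: 11

11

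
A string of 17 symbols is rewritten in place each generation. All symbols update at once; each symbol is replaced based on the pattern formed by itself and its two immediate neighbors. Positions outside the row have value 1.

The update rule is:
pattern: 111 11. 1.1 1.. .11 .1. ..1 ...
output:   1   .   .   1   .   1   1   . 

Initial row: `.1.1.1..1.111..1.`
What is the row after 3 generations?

generation 1: .1.1.1111..1.111.
generation 2: .1.1..11.111..1..
generation 3: .1.111....1.11111

.1.111....1.11111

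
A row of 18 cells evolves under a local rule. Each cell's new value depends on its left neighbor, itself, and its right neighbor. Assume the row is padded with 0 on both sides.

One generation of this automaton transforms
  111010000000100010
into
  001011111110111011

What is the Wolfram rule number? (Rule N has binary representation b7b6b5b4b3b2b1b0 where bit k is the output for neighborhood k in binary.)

85

position 1: 111 → 0  (bit 7 = 0)
position 2: 110 → 1  (bit 6 = 1)
position 3: 101 → 0  (bit 5 = 0)
position 5: 100 → 1  (bit 4 = 1)
position 0: 011 → 0  (bit 3 = 0)
position 4: 010 → 1  (bit 2 = 1)
position 11: 001 → 0  (bit 1 = 0)
position 6: 000 → 1  (bit 0 = 1)
bits b7..b0 = 01010101 = 85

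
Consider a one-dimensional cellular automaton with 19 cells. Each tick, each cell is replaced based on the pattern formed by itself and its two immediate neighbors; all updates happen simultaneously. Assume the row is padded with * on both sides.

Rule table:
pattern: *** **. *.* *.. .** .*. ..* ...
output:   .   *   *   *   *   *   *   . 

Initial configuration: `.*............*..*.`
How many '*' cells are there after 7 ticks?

8

***..........******
..**........**.....
*****......****...*
....**....**..**.**
*..****..*********.
****..****.......**
...****..**.....**.
count of *: 8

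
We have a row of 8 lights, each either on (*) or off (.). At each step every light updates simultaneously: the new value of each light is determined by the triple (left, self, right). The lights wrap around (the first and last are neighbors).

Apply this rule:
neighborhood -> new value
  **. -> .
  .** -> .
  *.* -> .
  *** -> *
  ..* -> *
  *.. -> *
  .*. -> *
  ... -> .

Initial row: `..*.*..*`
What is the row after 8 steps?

***.****
**...***
*.*.*.**
..*.*..*  (repeats step 0; period 4)
step 8: ..*.*..*

..*.*..*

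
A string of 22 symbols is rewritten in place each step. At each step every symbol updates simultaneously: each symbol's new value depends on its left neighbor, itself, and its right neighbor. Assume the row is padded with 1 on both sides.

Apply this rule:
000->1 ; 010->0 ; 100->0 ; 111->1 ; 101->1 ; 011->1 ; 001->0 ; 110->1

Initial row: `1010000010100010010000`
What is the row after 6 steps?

1100111111111111111111

step 1: 1100111001001000000110
step 2: 1100111000000011110111
step 3: 1100111011111011111111
step 4: 1100111111111111111111
step 5: 1100111111111111111111  (fixed point — unchanged through step 6)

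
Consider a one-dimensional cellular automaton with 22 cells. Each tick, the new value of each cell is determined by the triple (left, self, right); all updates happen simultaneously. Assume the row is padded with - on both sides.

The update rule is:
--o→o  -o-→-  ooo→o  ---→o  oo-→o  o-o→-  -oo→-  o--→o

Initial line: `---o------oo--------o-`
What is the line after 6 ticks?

-oo--oo--ooooo--oooooo

tick 1: ooo-oooooo-ooooooooo-o
tick 2: -oo--ooooo--oooooooo--
tick 3: o-ooo-oooooo-ooooooooo
tick 4: ---oo--ooooo--oooooooo
tick 5: ooo-ooo-oooooo-ooooooo
tick 6: -oo--oo--ooooo--oooooo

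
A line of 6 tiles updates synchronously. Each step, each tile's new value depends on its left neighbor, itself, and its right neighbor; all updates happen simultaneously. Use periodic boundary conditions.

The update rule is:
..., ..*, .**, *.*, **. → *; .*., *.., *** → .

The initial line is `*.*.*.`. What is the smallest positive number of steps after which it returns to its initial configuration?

.*.*.*
*.*.*.

2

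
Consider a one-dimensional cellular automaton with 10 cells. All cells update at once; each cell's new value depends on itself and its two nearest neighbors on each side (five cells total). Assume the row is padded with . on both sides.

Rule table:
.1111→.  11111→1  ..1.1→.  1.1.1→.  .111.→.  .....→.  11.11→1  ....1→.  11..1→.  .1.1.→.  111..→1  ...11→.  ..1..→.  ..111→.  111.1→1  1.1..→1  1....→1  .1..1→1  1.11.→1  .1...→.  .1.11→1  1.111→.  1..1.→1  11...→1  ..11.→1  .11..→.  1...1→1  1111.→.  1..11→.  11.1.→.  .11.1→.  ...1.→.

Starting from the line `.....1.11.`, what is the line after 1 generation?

......11.1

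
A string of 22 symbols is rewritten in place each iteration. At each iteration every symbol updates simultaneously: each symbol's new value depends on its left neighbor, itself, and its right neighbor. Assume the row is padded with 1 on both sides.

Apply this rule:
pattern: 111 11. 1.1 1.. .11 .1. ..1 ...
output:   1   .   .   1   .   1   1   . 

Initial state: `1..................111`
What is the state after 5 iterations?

.1................1.11
.11..............11..1
...1............1..11.
1.111..........1111...
...1.1........1.11.1.1

...1.1........1.11.1.1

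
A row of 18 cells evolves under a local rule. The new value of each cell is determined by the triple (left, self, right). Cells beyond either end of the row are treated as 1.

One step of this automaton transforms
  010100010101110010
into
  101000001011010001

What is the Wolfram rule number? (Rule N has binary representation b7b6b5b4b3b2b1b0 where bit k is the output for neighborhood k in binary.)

position 12: 111 → 0  (bit 7 = 0)
position 13: 110 → 1  (bit 6 = 1)
position 0: 101 → 1  (bit 5 = 1)
position 4: 100 → 0  (bit 4 = 0)
position 11: 011 → 1  (bit 3 = 1)
position 1: 010 → 0  (bit 2 = 0)
position 6: 001 → 0  (bit 1 = 0)
position 5: 000 → 0  (bit 0 = 0)
bits b7..b0 = 01101000 = 104

104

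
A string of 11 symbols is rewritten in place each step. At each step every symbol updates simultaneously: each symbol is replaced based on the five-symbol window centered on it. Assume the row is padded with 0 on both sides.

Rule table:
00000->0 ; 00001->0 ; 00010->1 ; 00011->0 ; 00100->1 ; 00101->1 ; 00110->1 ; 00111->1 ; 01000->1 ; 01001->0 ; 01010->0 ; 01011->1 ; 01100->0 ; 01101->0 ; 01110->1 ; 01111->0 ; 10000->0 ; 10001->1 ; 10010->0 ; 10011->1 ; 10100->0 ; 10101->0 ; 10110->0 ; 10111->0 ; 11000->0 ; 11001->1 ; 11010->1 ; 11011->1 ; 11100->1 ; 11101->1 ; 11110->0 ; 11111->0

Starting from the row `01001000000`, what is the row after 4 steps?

10100000000

11001100000
10111000000
11011000000
10100000000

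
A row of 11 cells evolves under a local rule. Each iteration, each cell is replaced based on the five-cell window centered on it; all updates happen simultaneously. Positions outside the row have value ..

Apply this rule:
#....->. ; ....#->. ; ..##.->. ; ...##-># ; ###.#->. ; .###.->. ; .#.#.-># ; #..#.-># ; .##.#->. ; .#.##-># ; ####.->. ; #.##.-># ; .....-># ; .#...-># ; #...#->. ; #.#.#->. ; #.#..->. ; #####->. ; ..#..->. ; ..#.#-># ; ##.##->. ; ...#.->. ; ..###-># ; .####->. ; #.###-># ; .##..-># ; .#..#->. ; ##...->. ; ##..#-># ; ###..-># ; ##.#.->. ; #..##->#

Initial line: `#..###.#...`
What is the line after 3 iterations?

.##.#..#.#.

..##....#.#
.#.#....##.
.##.#..#.#.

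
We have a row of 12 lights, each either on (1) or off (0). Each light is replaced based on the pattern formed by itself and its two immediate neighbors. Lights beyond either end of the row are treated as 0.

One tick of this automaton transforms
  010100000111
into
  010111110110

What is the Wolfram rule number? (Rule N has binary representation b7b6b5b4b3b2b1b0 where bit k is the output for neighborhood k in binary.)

position 10: 111 → 1  (bit 7 = 1)
position 11: 110 → 0  (bit 6 = 0)
position 2: 101 → 0  (bit 5 = 0)
position 4: 100 → 1  (bit 4 = 1)
position 9: 011 → 1  (bit 3 = 1)
position 1: 010 → 1  (bit 2 = 1)
position 0: 001 → 0  (bit 1 = 0)
position 5: 000 → 1  (bit 0 = 1)
bits b7..b0 = 10011101 = 157

157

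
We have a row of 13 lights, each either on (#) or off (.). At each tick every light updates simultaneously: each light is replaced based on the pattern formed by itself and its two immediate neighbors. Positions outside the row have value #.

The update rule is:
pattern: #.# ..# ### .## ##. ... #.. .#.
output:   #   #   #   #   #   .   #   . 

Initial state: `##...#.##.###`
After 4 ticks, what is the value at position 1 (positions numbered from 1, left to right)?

#

###.#.#######
####.########
#############
#############
position 1 holds #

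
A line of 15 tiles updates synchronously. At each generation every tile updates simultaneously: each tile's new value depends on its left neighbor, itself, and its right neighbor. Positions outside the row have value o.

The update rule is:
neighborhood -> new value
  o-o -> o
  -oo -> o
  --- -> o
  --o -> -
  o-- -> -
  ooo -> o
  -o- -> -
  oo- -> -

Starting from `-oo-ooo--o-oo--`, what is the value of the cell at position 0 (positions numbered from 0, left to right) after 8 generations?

-

generation 1: oo-ooo----oo---
generation 2: o-ooo--oo-o--o-
generation 3: -ooo---o-o----o
generation 4: ooo--o--o--oo-o
generation 5: oo---------o-oo
generation 6: o--ooooooo--ooo
generation 7: ---oooooo---ooo
generation 8: -o-ooooo--o-ooo
position 0 holds -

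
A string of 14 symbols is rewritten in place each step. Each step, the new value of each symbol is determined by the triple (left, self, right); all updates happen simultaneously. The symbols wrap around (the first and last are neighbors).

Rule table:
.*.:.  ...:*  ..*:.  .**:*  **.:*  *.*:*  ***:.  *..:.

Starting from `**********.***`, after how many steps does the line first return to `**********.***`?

step 1: .........***..
step 2: ********.*.*.*
step 3: .......**.*.**
step 4: .*****.***.***
step 5: **...***.***.*
step 6: .*.*.*.***.***
step 7: *.*.*.**.***.*
step 8: **.*.*****.***
step 9: .**.**...***..
step 10: .*****.*.*.*.*
step 11: **...**.*.*.*.
step 12: **.*.***.*.*.*
step 13: .**.**.**.*.**
step 14: **********.***

14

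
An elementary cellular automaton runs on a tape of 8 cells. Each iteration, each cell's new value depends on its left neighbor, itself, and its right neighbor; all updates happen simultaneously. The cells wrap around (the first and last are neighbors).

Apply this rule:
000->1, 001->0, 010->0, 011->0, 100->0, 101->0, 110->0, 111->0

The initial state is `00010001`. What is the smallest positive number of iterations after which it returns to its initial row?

iteration 1: 01000100
iteration 2: 00010001

2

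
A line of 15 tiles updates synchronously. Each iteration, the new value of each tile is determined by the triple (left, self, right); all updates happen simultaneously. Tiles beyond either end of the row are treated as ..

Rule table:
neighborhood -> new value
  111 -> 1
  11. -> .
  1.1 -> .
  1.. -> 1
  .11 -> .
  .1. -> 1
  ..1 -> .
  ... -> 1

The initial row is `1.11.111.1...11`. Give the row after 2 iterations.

1.....1..111...
11111.11..1.111

11111.11..1.111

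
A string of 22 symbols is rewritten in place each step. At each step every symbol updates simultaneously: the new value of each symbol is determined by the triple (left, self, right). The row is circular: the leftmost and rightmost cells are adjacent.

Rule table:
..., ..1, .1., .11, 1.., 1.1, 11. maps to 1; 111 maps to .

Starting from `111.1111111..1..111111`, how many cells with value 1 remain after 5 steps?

10

..111.....1111111.....
111.1111111.....111111
..111.....1111111.....  (repeats step 1; period 2)
step 5: ..111.....1111111.....
count of 1: 10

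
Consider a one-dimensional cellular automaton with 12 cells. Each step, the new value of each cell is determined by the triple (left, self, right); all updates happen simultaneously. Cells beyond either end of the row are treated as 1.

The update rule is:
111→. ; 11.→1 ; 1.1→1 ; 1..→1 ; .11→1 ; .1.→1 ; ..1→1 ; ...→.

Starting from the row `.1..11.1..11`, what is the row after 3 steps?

step 1: 11111111111.
step 2: ..........11
step 3: 1........11.

1........11.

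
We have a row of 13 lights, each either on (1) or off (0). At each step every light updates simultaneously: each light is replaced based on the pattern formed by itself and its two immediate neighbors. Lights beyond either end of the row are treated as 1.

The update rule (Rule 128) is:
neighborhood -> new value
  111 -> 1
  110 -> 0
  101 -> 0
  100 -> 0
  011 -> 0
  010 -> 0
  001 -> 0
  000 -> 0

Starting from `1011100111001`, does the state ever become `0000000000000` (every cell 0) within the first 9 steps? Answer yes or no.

yes

0001000010000
0000000000000
all cells are 0 at step 2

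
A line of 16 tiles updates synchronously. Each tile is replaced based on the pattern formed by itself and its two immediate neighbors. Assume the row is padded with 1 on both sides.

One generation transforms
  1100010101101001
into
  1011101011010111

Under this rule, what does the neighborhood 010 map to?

0

At position 5 the neighborhood is 010; the next row has 0 there.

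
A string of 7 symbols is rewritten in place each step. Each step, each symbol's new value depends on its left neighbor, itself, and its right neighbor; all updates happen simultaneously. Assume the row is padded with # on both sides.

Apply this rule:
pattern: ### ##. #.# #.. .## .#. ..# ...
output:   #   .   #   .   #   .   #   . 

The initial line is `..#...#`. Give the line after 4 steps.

..#####

.#...##
#...###
...####
..#####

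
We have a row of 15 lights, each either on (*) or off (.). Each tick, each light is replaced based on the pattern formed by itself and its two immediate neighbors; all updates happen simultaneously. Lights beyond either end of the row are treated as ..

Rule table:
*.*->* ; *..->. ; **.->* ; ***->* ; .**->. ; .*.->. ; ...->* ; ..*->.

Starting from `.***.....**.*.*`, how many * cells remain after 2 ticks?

..**.***..**.*.
*..**.**...**..
count of *: 7

7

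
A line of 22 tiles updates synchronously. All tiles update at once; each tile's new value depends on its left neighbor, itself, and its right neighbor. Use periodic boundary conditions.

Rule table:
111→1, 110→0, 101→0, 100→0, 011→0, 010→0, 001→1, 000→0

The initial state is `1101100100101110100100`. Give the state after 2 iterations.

0000001001000100001001
0000010010001000010010

0000010010001000010010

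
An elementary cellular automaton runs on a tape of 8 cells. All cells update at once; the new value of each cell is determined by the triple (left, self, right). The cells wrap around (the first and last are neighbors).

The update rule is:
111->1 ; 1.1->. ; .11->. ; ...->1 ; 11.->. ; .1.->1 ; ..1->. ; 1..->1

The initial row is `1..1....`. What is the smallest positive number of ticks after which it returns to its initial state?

40

tick 1: 11.1111.
tick 2: ....11..
tick 3: 111...11
tick 4: 11.11..1
tick 5: 1....1..
tick 6: 1111.11.
tick 7: .11.....
tick 8: ...11111
tick 9: 11..111.
tick 10: ..1..1..
tick 11: 1.11.111
tick 12: ......11
tick 13: 11111...
tick 14: .111.11.
tick 15: ..1....1
tick 16: 1.1111.1
tick 17: ...11...
tick 18: 11...111
tick 19: 1.11..11
tick 20: ....1..1
tick 21: 111.11.1
tick 22: 11......
tick 23: ..11111.
tick 24: 1..111.1
tick 25: .1..1...
tick 26: .11.1111
tick 27: .....11.
tick 28: 1111...1
tick 29: 111.11..
tick 30: .1....1.
tick 31: .1111.11
tick 32: ..11....
tick 33: 1...1111
tick 34: .11..111
tick 35: ...1..1.
tick 36: 11.11.11
tick 37: 1......1
tick 38: .11111..
tick 39: ..111.11
tick 40: 1..1....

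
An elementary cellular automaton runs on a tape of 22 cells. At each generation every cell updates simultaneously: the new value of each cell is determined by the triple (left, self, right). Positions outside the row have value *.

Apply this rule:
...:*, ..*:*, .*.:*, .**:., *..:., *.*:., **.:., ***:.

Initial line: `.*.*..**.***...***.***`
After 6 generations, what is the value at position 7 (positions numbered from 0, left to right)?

*

.*.*.*.......**.......
.*.*.*.******...******
.*.*.*........**......
.*.*.*.*******...*****
.*.*.*.........**.....
.*.*.*.********...****
position 7 holds *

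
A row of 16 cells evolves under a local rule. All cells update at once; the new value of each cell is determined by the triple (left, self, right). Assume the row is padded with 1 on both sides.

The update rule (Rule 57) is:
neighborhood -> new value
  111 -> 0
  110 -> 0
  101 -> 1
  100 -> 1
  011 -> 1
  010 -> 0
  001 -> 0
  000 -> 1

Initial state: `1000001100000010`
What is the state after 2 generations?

0111101011111001
1100010110000101

1100010110000101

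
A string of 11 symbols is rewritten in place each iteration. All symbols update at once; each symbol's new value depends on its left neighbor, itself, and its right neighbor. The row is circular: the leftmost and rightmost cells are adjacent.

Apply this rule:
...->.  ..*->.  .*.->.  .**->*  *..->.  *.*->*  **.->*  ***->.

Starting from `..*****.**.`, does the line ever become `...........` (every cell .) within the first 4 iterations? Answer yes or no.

iteration 1: ..*...****.
iteration 2: ......*..*.
iteration 3: ...........
all cells are . at iteration 3

yes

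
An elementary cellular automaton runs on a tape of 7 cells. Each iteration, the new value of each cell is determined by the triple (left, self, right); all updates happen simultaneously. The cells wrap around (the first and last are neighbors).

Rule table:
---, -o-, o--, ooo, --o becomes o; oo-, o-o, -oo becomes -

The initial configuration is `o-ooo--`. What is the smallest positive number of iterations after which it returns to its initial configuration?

o--o-oo
-ooo--o
--o-ooo
ooo--o-
-o-ooo-
oo--o-o
o-ooo--

7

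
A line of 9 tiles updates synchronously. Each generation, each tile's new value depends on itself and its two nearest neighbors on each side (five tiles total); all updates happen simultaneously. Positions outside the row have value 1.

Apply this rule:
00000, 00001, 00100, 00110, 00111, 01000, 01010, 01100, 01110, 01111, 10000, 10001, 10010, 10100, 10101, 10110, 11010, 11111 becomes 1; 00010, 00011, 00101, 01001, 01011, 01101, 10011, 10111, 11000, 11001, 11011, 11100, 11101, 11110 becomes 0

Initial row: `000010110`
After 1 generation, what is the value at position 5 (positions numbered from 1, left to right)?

0

011000100
position 5 holds 0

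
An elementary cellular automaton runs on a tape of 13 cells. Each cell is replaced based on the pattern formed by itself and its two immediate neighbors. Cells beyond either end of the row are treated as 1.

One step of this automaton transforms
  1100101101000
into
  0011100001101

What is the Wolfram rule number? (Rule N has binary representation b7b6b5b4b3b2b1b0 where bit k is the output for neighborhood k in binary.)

position 0: 111 → 0  (bit 7 = 0)
position 1: 110 → 0  (bit 6 = 0)
position 5: 101 → 0  (bit 5 = 0)
position 2: 100 → 1  (bit 4 = 1)
position 6: 011 → 0  (bit 3 = 0)
position 4: 010 → 1  (bit 2 = 1)
position 3: 001 → 1  (bit 1 = 1)
position 11: 000 → 0  (bit 0 = 0)
bits b7..b0 = 00010110 = 22

22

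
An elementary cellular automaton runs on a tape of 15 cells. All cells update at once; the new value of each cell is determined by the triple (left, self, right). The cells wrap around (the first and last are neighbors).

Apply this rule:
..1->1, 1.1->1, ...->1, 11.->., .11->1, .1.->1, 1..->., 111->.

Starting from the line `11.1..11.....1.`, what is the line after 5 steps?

1.11.11..111111
.11.11..11.....
11.11..11..1111
..11..11..11...
111..11..11..11

111..11..11..11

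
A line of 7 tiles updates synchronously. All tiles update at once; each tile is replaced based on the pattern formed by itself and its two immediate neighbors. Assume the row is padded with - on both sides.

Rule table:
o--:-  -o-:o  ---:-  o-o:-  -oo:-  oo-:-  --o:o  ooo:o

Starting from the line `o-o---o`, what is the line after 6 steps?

o-o--oo
o-o-o--
o-o-o--  (fixed point — unchanged through step 6)

o-o-o--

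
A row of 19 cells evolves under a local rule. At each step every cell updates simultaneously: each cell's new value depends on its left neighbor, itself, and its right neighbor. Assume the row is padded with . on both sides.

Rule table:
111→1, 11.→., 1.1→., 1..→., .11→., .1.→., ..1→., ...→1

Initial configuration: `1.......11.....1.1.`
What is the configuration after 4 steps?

111...111111111....

step 1: ..11111....111.....
step 2: 1..111..11..1..1111
step 3: ....1...........11.
step 4: 111...111111111....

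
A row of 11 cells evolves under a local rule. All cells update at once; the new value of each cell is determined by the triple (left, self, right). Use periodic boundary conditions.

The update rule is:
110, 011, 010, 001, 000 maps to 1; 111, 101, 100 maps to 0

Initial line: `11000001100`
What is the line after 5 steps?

01010101101

11011111101
01010000101
01010111101
01010100101
01010101101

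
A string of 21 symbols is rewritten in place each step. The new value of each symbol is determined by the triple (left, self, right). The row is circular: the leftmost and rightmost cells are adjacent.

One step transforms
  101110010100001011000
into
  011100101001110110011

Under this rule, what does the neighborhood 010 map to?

At position 0 the neighborhood is 010; the next row has 0 there.

0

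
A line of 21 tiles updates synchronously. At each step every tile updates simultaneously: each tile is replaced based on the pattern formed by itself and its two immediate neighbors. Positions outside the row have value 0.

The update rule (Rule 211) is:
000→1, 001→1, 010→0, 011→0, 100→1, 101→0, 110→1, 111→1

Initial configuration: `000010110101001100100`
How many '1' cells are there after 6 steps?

step 1: 111100010000110111011
step 2: 011111101111010011001
step 3: 101111100111001101110
step 4: 000111111011110100111
step 5: 111011111001110011011
step 6: 011001111110111101001
count of 1: 14

14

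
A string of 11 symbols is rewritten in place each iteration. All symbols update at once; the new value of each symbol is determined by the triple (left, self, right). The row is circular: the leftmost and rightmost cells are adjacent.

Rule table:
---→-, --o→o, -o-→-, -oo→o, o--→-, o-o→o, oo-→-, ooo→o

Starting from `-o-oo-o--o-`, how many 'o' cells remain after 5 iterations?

5

o-oo-o--o--
-oo-o--o--o
oo-o--o--o-
o-o--o--o-o
-o--o--o-oo
count of o: 5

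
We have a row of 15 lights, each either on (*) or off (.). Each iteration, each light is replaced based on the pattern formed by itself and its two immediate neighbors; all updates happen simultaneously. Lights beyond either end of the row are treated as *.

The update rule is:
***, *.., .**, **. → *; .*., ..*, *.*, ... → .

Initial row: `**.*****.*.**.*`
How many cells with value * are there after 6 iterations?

iteration 1: **.*****...**.*
iteration 2: **.******..**.*
iteration 3: **.*******.**.*
iteration 4: **.*******.**.*  (fixed point — unchanged through iteration 6)
count of *: 12

12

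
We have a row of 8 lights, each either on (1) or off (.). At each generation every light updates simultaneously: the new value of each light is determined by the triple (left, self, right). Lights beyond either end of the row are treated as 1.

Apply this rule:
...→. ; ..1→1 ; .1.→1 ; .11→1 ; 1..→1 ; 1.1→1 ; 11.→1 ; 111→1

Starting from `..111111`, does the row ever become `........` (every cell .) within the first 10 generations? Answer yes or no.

no

11111111
11111111  (fixed point — unchanged through generation 10)
generation 10 is 11111111, still not uniform .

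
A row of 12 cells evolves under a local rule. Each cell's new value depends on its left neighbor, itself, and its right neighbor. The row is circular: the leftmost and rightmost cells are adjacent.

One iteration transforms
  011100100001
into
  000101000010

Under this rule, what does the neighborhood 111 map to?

At position 2 the neighborhood is 111; the next row has 0 there.

0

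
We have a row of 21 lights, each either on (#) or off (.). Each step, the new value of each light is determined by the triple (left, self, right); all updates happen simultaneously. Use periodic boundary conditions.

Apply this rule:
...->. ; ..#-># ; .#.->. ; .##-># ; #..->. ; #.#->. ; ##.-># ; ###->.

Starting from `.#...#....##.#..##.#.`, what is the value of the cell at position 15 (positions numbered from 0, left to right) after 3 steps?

step 1: #...#....###...###...
step 2: ...#....##.#..##.#..#
step 3: ..#....###...###...#.
position 15 holds #

#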